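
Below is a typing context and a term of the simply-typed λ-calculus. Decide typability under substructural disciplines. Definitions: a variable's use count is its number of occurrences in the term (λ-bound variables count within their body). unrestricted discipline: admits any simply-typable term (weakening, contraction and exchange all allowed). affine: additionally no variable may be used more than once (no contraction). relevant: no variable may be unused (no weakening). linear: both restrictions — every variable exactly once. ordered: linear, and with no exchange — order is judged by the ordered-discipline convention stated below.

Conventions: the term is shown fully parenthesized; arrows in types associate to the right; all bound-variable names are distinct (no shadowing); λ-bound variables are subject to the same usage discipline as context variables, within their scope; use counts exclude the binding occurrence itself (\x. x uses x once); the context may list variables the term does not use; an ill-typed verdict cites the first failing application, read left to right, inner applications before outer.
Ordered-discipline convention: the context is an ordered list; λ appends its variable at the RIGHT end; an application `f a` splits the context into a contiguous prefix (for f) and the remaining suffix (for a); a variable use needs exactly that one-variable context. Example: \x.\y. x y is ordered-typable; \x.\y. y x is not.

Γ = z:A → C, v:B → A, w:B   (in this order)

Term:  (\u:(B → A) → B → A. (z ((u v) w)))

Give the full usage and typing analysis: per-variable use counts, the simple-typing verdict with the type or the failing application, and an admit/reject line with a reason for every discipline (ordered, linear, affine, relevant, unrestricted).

usage: z ×1; v ×1; w ×1; u [bound] ×1
uses in reading order: z, u, v, w
typing: ✓ — ((B → A) → B → A) → C
ordered: ✗ — needs exchange: uses follow z, u, v, w
linear: ✓ — each of z, v, w, u used exactly once
affine: ✓ — at most one use each (z, v, w, u)
relevant: ✓ — at least one use each (z, v, w, u)
unrestricted: ✓ — typability at ((B → A) → B → A) → C is all that's needed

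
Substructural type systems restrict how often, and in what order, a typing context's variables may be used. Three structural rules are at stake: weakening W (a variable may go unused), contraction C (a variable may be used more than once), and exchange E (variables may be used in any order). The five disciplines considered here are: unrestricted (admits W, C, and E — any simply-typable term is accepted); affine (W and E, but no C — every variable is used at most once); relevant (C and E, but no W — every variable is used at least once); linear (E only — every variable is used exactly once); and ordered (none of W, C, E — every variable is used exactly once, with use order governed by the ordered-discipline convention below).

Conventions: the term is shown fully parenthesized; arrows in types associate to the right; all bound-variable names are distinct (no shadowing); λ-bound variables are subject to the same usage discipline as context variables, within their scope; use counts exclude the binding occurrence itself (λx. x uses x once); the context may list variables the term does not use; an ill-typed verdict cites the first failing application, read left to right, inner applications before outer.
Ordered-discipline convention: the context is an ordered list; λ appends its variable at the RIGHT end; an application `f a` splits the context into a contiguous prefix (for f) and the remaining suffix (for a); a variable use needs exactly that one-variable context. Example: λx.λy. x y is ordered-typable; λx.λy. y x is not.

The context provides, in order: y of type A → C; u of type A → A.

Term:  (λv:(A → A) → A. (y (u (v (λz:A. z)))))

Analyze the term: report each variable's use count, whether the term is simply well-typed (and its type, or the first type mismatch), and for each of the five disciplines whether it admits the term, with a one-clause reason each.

use counts: y: 1×, u: 1×, v [bound]: 1×, z [bound]: 1×
use order (left to right): y, u, v, z
typing: the term checks, with type ((A → A) → A) → C
ordered ✓ (y, u, v, z: once each, no exchange needed)
linear ✓ (each of y, u, v, z used exactly once)
affine ✓ (y, u, v, z: no repeats, contraction unneeded)
relevant ✓ (none of y, u, v, z goes unused)
unrestricted ✓ (type-checks (((A → A) → A) → C) and nothing is barred)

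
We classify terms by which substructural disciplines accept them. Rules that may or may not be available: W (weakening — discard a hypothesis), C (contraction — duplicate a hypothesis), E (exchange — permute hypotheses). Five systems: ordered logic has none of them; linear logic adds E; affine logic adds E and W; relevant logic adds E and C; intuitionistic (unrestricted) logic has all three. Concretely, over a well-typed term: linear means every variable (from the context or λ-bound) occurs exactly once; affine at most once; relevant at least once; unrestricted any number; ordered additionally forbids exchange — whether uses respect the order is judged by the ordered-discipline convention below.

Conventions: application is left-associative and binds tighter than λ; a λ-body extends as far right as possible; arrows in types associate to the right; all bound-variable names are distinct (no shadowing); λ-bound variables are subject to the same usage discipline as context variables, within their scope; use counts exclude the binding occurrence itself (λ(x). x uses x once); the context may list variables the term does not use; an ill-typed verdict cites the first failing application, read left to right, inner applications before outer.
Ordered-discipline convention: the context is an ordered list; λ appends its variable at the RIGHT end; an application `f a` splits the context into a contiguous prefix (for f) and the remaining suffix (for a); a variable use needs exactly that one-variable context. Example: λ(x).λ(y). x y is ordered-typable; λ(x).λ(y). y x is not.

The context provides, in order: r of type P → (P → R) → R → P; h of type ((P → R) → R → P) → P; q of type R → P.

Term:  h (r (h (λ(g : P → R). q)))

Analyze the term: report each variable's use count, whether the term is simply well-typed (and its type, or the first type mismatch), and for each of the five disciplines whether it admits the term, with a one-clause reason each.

variable uses: r: 1×, h: 2×, q: 1×, g (bound): 0×
use order (left to right): h, r, h, q
typing: ✓ — P
ordered ✗ (needs contraction — h ×2; unused: g — weakening required)
linear ✗ (needs contraction — h ×2; unused: g — weakening required)
affine ✗ (needs contraction — h ×2)
relevant ✗ (unused: g — weakening required)
unrestricted ✓ (type-checks (P) and nothing is barred)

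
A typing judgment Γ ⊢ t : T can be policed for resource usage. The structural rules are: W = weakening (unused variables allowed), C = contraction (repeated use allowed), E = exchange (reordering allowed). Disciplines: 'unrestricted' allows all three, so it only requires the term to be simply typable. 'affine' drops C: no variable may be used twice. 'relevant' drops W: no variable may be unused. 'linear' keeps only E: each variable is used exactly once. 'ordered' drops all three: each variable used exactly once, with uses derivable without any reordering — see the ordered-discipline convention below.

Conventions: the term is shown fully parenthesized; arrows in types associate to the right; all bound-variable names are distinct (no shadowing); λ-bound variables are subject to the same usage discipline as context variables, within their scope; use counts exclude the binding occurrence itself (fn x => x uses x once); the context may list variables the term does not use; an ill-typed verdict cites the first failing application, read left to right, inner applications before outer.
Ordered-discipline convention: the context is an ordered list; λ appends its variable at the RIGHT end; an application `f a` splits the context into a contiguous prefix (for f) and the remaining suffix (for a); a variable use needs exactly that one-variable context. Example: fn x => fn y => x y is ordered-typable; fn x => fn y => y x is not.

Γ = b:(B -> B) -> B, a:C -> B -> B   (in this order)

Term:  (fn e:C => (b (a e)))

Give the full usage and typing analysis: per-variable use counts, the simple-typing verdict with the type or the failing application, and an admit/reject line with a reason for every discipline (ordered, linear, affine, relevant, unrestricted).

counts: b: 1×, a: 1×, e (bound): 1×
order of uses: b, a, e
typing: well-typed — term : C -> B
ordered: ✓, b, a, e: once each, no exchange needed
linear: ✓, b, a, e: one use apiece
affine: ✓, b, a, e: no repeats, contraction unneeded
relevant: ✓, at least one use each (b, a, e)
unrestricted: ✓, typability at C -> B is all that's needed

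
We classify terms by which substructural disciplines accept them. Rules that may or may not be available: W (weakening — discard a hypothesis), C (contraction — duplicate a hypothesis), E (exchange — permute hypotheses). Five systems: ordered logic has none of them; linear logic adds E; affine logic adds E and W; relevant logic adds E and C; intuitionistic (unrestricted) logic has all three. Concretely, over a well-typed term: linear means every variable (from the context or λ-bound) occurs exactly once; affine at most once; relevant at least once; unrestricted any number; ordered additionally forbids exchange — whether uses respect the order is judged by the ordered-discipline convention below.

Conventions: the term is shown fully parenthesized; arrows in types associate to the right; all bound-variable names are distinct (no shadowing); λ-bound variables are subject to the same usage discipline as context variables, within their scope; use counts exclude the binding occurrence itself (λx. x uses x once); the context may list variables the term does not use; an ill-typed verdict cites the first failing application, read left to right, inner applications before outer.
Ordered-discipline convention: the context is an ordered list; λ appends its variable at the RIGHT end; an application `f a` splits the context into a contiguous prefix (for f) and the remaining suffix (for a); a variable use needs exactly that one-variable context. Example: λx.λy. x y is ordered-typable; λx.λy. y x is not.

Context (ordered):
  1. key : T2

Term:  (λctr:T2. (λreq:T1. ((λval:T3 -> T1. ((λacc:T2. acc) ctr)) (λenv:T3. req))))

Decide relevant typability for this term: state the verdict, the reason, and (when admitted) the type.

no — unused: key, val, env — weakening required
use counts: key: 0×, ctr (λ-bound): 1×, req (λ-bound): 1×, val (λ-bound): 0×, acc (λ-bound): 1×, env (λ-bound): 0×
order of uses: acc, ctr, req
typing: well-typed at T2 -> T1 -> T2
across the five disciplines: ordered ✗ | linear ✗ | affine ✓ | relevant ✗ | unrestricted ✓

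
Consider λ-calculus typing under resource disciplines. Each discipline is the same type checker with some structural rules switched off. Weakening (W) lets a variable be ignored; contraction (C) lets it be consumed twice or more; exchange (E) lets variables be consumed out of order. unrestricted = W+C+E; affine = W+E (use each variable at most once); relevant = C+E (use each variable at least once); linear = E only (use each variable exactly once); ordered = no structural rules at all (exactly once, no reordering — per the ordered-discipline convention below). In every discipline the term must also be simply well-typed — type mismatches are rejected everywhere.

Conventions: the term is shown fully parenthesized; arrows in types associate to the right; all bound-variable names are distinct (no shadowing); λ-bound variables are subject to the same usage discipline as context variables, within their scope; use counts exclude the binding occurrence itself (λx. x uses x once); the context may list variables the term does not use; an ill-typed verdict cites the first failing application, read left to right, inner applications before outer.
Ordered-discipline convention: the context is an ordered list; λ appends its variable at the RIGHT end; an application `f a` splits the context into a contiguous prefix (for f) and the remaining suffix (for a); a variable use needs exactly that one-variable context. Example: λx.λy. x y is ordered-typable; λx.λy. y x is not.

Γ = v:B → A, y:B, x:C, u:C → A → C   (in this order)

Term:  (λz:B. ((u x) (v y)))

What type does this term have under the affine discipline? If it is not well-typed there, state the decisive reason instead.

term : B → C
counts: v=1, y=1, x=1, u=1, z (bound)=0
order of uses: u, x, v, y
typing: well-typed — term : B → C
per-discipline verdicts: ordered ✗; linear ✗; affine ✓; relevant ✗; unrestricted ✓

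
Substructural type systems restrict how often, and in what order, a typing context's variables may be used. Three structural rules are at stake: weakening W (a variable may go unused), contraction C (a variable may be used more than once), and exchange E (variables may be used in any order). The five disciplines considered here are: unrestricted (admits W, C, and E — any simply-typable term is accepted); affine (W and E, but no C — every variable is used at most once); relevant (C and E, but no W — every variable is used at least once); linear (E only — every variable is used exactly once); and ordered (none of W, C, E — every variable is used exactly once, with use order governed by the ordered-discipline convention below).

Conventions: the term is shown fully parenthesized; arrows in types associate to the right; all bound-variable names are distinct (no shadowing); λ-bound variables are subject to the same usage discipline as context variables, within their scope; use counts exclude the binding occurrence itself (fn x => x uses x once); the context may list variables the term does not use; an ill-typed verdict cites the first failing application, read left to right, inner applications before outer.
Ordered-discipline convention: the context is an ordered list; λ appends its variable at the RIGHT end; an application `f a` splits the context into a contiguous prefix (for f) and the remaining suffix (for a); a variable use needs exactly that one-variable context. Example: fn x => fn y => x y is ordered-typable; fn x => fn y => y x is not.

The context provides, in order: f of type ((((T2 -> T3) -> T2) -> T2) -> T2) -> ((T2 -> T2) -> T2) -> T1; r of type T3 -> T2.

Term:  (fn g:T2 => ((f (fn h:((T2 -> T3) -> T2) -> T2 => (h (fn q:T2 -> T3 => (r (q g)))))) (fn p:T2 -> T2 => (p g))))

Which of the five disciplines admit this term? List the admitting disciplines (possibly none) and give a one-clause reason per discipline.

admitting disciplines: relevant, unrestricted
counts: f ×1, r ×1, g (λ-bound) ×2, h (λ-bound) ×1, q (λ-bound) ×1, p (λ-bound) ×1
order of uses: f, h, r, q, g, p, g
typing: well-typed at T2 -> T1
ordered ✗ (g ×2 used more than once (contraction))
linear ✗ (g ×2 used more than once (contraction))
affine ✗ (g ×2 used more than once (contraction))
relevant ✓ (at least one use each (f, r, g, h, q, p))
unrestricted ✓ (typability at T2 -> T1 is all that's needed)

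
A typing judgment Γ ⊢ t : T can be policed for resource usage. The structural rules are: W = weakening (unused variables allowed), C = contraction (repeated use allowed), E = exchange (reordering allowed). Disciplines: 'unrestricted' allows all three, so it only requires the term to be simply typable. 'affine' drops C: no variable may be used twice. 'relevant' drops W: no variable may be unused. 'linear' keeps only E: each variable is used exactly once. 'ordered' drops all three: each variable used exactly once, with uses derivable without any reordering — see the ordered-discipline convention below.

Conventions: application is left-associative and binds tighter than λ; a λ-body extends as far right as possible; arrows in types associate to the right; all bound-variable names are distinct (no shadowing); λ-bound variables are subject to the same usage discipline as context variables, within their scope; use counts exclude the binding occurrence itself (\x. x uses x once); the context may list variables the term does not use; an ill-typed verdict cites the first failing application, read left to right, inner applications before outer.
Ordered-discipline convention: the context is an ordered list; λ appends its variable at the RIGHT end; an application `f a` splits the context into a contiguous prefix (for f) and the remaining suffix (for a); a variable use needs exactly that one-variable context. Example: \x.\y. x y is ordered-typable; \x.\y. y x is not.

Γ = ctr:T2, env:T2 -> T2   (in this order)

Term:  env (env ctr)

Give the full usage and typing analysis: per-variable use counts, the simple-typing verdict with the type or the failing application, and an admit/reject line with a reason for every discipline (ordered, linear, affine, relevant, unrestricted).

counts: ctr=1, env=2
left-to-right use order: env, env, ctr
typing: well-typed at T2
ordered ✗ (uses contraction: env ×2)
linear ✗ (uses contraction: env ×2)
affine ✗ (uses contraction: env ×2)
relevant ✓ (ctr, env: all used, weakening unneeded)
unrestricted ✓ (simply typable at T2; W, C, E all held)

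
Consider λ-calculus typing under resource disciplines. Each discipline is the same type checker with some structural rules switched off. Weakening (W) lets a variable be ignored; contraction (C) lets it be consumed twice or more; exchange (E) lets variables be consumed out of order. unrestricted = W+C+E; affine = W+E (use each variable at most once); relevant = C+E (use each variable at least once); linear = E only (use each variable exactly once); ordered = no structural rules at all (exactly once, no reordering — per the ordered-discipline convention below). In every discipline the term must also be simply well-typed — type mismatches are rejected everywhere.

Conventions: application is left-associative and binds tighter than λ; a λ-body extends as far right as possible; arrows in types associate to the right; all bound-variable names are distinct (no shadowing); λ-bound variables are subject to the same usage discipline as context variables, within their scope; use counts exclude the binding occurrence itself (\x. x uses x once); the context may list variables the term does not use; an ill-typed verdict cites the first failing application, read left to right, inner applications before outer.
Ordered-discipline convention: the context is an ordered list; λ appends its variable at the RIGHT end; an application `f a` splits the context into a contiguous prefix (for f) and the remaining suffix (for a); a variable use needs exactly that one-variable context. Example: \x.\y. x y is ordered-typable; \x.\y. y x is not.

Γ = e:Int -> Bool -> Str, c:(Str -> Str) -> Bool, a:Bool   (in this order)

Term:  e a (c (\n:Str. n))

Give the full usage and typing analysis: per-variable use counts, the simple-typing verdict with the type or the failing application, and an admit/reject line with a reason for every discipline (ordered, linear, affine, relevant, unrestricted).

usage: e: 1; c: 1; a: 1; n [bound]: 1
use order (left to right): e, a, c, n
typing: ill-typed: an application expects Int but receives Bool
ordered ✗ (the type mismatch rejects it)
linear ✗ (not simply typable)
affine ✗ (fails simple typing)
relevant ✗ (a type mismatch blocks all five)
unrestricted ✗ (the type mismatch rejects it)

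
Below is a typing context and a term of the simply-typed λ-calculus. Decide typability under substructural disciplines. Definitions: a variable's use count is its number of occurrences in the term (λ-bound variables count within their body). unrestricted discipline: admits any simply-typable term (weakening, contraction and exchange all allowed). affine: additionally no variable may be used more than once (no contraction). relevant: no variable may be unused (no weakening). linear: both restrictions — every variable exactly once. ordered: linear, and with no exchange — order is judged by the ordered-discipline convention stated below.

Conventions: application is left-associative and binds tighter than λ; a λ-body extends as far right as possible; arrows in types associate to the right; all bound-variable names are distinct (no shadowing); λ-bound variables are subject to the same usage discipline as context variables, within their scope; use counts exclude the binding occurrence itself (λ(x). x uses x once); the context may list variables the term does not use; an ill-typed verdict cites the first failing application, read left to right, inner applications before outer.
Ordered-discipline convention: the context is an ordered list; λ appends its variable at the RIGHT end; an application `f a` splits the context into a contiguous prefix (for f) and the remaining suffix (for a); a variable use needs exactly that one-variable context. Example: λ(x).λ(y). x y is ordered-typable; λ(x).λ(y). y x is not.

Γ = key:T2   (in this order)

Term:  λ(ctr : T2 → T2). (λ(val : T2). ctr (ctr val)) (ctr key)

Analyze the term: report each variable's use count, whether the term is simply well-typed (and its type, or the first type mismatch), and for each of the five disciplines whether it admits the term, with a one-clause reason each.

usage: key=1, ctr (bound)=3, val (bound)=1
uses in reading order: ctr, ctr, val, ctr, key
typing: ✓ — (T2 → T2) → T2
ordered ✗ (ctr ×3 used more than once (contraction))
linear ✗ (ctr ×3 used more than once (contraction))
affine ✗ (ctr ×3 used more than once (contraction))
relevant ✓ (at least one use each (key, ctr, val))
unrestricted ✓ (well-typed at (T2 → T2) → T2; no restrictions here)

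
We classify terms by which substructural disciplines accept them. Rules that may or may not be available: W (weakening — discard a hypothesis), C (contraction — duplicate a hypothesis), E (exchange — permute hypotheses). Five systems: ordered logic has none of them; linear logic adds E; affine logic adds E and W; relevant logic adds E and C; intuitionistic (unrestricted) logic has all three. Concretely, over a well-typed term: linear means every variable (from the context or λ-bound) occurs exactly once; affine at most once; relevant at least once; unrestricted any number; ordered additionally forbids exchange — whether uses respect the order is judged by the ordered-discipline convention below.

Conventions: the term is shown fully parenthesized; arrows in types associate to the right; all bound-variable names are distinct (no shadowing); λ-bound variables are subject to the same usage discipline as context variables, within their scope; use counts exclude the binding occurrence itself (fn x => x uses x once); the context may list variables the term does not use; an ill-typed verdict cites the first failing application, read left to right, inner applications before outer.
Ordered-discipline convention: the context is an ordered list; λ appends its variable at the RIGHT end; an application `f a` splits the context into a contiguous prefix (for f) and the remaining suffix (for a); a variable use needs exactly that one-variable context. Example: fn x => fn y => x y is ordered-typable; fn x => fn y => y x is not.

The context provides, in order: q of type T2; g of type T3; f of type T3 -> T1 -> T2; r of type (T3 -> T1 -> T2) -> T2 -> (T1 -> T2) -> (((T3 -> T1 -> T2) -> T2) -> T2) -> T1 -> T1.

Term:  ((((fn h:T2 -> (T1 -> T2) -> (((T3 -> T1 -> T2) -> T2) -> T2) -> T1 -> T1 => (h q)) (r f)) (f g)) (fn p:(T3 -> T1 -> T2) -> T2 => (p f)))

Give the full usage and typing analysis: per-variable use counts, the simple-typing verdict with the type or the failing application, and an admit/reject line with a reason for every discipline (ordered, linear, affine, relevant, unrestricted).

counts: q: 1×, g: 1×, f: 3×, r: 1×, h [bound]: 1×, p [bound]: 1×
left-to-right use order: h, q, r, f, f, g, p, f
typing: ✓ — T1 -> T1
ordered ✗ (needs contraction — f ×3)
linear ✗ (needs contraction — f ×3)
affine ✗ (needs contraction — f ×3)
relevant ✓ (every one of q, g, f, r, h, p appears)
unrestricted ✓ (typability at T1 -> T1 is all that's needed)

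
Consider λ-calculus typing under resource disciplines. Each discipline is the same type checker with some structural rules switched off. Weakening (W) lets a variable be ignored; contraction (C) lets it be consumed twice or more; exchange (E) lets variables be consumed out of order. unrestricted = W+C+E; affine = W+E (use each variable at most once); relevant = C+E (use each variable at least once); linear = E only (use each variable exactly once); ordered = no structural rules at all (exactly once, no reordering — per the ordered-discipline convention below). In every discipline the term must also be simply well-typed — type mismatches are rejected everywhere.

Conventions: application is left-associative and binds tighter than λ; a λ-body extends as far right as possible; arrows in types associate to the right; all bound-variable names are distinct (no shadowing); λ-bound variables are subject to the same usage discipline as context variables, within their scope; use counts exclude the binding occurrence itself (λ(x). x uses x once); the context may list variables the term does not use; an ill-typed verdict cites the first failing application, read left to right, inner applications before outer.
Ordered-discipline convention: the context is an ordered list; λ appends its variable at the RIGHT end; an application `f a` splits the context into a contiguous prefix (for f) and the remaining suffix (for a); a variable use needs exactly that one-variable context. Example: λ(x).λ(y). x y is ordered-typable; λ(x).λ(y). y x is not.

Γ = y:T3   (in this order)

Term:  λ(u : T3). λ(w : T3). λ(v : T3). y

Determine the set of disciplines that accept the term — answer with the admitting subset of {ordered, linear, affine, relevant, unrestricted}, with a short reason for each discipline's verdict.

admitted in: affine, unrestricted
usage: y=1; u [bound]=0; w [bound]=0; v [bound]=0
left-to-right use order: y
typing: well-typed at T3 -> T3 -> T3 -> T3
ordered: ✗ — u, w, v left unused
linear: ✗ — u, w, v left unused
affine: ✓ — none of y, u, w, v used more than once
relevant: ✗ — u, w, v left unused
unrestricted: ✓ — typability at T3 -> T3 -> T3 -> T3 is all that's needed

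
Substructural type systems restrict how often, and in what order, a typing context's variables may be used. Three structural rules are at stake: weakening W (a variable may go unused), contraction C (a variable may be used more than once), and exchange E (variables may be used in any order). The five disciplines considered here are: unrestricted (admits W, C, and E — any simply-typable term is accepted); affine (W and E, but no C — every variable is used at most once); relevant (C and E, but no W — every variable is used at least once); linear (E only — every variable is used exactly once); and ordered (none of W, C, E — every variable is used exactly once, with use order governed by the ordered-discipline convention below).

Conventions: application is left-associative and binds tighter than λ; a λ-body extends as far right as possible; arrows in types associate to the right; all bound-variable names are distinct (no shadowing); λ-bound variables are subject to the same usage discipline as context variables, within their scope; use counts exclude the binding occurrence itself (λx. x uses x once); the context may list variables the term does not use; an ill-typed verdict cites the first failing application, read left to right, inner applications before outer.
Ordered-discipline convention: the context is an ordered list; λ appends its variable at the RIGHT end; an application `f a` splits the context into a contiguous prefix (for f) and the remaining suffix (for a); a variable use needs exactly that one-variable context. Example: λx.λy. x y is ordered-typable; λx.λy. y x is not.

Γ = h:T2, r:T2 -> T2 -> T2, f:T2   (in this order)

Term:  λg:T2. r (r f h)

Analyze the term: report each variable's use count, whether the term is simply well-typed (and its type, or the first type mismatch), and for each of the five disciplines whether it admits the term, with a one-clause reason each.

counts: h ×1; r ×2; f ×1; g (bound) ×0
uses in reading order: r, r, f, h
typing: well-typed — term : T2 -> T2 -> T2
ordered: ✗, uses contraction: r ×2; needs weakening: g unused
linear: ✗, uses contraction: r ×2; needs weakening: g unused
affine: ✗, uses contraction: r ×2
relevant: ✗, needs weakening: g unused
unrestricted: ✓, type-checks (T2 -> T2 -> T2) and nothing is barred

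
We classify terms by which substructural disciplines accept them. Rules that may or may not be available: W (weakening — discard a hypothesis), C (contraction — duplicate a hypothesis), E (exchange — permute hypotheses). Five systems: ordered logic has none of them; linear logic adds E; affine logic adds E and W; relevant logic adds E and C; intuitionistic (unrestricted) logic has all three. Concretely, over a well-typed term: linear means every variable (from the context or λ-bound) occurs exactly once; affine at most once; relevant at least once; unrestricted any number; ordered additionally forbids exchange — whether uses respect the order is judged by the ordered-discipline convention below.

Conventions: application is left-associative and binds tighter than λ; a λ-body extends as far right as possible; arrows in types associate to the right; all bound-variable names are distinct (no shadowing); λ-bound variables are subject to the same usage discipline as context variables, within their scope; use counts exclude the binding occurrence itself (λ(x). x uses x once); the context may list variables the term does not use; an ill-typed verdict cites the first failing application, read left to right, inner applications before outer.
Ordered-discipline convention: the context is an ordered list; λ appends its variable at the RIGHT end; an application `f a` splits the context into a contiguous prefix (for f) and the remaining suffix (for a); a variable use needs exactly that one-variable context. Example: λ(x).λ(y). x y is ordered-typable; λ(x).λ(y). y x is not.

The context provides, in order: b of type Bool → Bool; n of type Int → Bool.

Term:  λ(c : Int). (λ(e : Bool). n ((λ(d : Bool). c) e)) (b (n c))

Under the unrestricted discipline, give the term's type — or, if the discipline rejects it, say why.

term : Int → Bool
usage: b ×1; n ×2; c (λ-bound) ×2; e (λ-bound) ×1; d (λ-bound) ×0
left-to-right use order: n, c, e, b, n, c
typing: well-typed — term : Int → Bool
summary: ordered ✗, linear ✗, affine ✗, relevant ✗, unrestricted ✓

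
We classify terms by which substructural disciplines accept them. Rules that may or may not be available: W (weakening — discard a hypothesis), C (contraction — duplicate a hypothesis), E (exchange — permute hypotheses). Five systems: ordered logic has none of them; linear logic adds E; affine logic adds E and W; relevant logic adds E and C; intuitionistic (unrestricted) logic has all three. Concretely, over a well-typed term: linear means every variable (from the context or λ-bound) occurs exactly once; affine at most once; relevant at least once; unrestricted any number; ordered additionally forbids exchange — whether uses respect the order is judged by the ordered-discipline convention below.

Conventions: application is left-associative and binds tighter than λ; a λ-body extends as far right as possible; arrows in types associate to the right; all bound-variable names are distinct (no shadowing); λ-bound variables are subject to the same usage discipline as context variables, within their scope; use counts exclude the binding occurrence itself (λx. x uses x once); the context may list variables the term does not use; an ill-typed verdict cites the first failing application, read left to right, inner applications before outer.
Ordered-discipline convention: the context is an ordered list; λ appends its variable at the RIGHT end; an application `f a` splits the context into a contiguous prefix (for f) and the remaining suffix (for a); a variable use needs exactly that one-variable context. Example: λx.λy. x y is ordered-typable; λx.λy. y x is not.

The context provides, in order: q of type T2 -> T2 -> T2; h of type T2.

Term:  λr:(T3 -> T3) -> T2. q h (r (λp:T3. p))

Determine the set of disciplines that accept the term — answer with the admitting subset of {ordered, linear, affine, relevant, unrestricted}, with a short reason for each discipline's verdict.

admitting disciplines: ordered, linear, affine, relevant, unrestricted
usage: q: 1, h: 1, r (bound): 1, p (bound): 1
order of uses: q, h, r, p
typing: well-typed — term : ((T3 -> T3) -> T2) -> T2
ordered: ✓, q, h, r, p: once each, no exchange needed
linear: ✓, single use per variable (q, h, r, p)
affine: ✓, q, h, r, p: no repeats, contraction unneeded
relevant: ✓, every one of q, h, r, p appears
unrestricted: ✓, well-typed at ((T3 -> T3) -> T2) -> T2; no restrictions here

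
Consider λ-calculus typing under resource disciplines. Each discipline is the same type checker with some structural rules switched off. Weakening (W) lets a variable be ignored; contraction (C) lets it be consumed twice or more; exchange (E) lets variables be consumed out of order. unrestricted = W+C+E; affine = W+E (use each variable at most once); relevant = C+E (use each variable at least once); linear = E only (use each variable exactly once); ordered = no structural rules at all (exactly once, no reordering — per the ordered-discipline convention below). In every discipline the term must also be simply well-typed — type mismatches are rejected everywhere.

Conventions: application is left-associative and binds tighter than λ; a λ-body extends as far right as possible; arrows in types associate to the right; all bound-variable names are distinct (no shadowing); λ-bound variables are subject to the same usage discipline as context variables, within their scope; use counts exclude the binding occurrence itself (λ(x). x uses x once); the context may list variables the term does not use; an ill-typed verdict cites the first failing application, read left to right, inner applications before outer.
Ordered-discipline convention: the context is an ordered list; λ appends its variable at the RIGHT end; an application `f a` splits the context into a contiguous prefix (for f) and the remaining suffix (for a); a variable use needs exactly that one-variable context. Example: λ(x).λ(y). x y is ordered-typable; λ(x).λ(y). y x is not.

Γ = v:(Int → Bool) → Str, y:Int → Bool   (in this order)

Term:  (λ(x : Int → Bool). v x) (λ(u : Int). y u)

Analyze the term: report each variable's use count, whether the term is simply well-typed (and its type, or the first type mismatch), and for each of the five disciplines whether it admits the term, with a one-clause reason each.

variable uses: v: 1; y: 1; x [bound]: 1; u [bound]: 1
left-to-right use order: v, x, y, u
typing: well-typed — term : Str
ordered ✓ (v, y, x, u: once each, no exchange needed)
linear ✓ (exactly-once usage across v, y, x, u)
affine ✓ (none of v, y, x, u used more than once)
relevant ✓ (at least one use each (v, y, x, u))
unrestricted ✓ (typability at Str is all that's needed)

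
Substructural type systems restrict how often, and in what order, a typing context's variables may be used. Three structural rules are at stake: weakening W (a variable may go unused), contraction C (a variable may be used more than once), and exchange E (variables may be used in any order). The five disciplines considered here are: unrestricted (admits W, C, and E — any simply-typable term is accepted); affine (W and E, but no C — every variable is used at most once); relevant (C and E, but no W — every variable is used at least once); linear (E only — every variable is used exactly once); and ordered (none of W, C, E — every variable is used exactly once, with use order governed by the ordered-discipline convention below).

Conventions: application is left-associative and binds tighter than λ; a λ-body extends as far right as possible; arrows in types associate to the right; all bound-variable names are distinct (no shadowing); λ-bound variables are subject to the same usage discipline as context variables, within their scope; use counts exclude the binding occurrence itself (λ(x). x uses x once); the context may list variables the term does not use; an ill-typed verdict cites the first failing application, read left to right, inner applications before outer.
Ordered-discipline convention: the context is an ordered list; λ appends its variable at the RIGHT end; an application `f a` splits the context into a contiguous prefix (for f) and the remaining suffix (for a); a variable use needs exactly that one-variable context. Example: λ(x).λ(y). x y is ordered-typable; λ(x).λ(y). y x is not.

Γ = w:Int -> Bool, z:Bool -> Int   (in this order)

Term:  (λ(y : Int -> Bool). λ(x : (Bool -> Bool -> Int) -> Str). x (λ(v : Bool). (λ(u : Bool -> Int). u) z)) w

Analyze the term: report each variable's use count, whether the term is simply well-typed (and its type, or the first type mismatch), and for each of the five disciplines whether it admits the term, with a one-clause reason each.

use counts: w: 1×; z: 1×; y (λ-bound): 0×; x (λ-bound): 1×; v (λ-bound): 0×; u (λ-bound): 1×
uses in reading order: x, u, z, w
typing: the term checks, with type ((Bool -> Bool -> Int) -> Str) -> Str
ordered: ✗, y, v left unused
linear: ✗, y, v left unused
affine: ✓, no duplicate uses among w, z, y, x, v, u
relevant: ✗, y, v left unused
unrestricted: ✓, typability at ((Bool -> Bool -> Int) -> Str) -> Str is all that's needed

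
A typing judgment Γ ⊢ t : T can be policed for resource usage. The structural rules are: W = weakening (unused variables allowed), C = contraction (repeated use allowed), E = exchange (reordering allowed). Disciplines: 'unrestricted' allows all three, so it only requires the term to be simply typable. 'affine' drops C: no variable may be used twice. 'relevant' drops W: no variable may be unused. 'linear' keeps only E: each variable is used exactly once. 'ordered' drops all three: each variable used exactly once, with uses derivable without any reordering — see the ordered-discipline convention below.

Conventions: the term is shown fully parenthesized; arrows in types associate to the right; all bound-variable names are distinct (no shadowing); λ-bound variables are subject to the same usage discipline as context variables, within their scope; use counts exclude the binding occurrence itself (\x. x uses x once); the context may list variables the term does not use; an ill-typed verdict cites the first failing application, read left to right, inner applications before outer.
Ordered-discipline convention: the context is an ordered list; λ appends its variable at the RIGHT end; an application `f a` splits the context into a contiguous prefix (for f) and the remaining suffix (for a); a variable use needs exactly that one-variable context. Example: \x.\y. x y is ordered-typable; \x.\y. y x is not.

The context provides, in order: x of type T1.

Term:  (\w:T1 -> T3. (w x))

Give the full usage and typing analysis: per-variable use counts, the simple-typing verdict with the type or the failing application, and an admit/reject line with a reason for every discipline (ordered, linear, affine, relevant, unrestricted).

counts: x=1; w [bound]=1
uses in reading order: w, x
typing: the term checks, with type (T1 -> T3) -> T3
ordered: ✗ — no ordered split (uses run w, x)
linear: ✓ — exactly-once usage across x, w
affine: ✓ — no duplicate uses among x, w
relevant: ✓ — x, w: all used, weakening unneeded
unrestricted: ✓ — simply typable at (T1 -> T3) -> T3; W, C, E all held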